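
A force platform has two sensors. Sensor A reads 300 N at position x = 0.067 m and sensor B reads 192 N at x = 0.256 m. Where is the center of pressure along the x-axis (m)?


COP_x = (F1*x1 + F2*x2) / (F1 + F2)
COP_x = (300*0.067 + 192*0.256) / (300 + 192)
Numerator = 69.2520
Denominator = 492
COP_x = 0.1408


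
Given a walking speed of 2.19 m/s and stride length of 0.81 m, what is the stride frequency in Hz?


f = v / stride_length
f = 2.19 / 0.81
f = 2.7037


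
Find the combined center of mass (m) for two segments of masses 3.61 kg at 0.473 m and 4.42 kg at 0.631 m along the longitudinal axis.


COM = (m1*x1 + m2*x2) / (m1 + m2)
COM = (3.61*0.473 + 4.42*0.631) / (3.61 + 4.42)
Numerator = 4.4965
Denominator = 8.0300
COM = 0.5600


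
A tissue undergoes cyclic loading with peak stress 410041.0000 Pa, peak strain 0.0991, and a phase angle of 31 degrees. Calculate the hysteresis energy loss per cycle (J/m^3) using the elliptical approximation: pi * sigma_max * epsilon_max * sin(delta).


E_loss = pi * sigma_max * epsilon_max * sin(delta)
delta = 31 deg = 0.5411 rad
sin(delta) = 0.5150
E_loss = pi * 410041.0000 * 0.0991 * 0.5150
E_loss = 65749.1507


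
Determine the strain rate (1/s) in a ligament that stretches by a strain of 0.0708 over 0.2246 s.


strain_rate = delta_strain / delta_t
strain_rate = 0.0708 / 0.2246
strain_rate = 0.3152


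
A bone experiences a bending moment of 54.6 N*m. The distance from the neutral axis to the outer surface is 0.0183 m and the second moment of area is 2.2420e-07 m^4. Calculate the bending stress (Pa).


sigma = M * c / I
sigma = 54.6 * 0.0183 / 2.2420e-07
M * c = 0.9992
sigma = 4.4566e+06


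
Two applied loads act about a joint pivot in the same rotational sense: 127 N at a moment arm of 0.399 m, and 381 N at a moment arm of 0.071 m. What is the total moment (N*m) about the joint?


M = F1 * d1 + F2 * d2
M = 127 * 0.399 + 381 * 0.071
M = 50.6730 + 27.0510
M = 77.7240


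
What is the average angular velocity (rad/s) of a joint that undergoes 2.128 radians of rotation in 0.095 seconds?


omega = delta_theta / delta_t
omega = 2.128 / 0.095
omega = 22.4000


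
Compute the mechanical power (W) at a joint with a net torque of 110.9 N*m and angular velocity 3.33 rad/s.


P = M * omega
P = 110.9 * 3.33
P = 369.2970


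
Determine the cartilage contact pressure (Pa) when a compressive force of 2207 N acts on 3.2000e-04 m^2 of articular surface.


P = F / A
P = 2207 / 3.2000e-04
P = 6.8969e+06


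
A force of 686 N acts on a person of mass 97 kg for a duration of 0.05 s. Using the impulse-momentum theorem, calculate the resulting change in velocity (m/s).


J = F * dt = 686 * 0.05 = 34.3000 N*s
delta_v = J / m
delta_v = 34.3000 / 97
delta_v = 0.3536


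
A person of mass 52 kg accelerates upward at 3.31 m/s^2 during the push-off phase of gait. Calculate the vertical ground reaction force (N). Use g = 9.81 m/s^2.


GRF = m * (g + a)
GRF = 52 * (9.81 + 3.31)
GRF = 52 * 13.1200
GRF = 682.2400


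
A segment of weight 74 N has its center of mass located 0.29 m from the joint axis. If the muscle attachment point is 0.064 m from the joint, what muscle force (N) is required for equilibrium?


F_muscle = W * d_load / d_muscle
F_muscle = 74 * 0.29 / 0.064
Numerator = 21.4600
F_muscle = 335.3125


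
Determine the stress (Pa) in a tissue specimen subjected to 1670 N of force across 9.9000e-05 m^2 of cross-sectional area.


stress = F / A
stress = 1670 / 9.9000e-05
stress = 1.6869e+07


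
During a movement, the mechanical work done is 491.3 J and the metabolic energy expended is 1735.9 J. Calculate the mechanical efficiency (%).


eta = (W_mech / E_meta) * 100
eta = (491.3 / 1735.9) * 100
ratio = 0.2830
eta = 28.3023


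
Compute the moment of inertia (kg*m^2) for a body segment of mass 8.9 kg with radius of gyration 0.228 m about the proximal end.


I = m * k^2
I = 8.9 * 0.228^2
k^2 = 0.0520
I = 0.4627


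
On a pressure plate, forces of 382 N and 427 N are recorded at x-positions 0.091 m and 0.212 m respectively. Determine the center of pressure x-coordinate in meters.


COP_x = (F1*x1 + F2*x2) / (F1 + F2)
COP_x = (382*0.091 + 427*0.212) / (382 + 427)
Numerator = 125.2860
Denominator = 809
COP_x = 0.1549


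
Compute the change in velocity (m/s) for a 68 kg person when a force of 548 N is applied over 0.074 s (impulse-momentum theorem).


J = F * dt = 548 * 0.074 = 40.5520 N*s
delta_v = J / m
delta_v = 40.5520 / 68
delta_v = 0.5964


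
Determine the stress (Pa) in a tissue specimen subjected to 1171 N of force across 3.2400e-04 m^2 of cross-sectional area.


stress = F / A
stress = 1171 / 3.2400e-04
stress = 3.6142e+06


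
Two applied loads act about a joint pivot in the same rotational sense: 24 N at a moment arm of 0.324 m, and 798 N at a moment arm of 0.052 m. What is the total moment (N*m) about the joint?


M = F1 * d1 + F2 * d2
M = 24 * 0.324 + 798 * 0.052
M = 7.7760 + 41.4960
M = 49.2720


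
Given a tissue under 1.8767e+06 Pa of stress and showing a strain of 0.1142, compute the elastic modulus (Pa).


E = stress / strain
E = 1.8767e+06 / 0.1142
E = 1.6433e+07


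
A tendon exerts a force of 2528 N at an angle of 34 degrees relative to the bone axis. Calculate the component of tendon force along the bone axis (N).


F_eff = F_tendon * cos(theta)
theta = 34 deg = 0.5934 rad
cos(theta) = 0.8290
F_eff = 2528 * 0.8290
F_eff = 2095.8070


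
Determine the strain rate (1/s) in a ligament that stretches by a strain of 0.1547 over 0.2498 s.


strain_rate = delta_strain / delta_t
strain_rate = 0.1547 / 0.2498
strain_rate = 0.6193


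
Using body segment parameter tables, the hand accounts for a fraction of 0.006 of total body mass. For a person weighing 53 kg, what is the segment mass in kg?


m_segment = body_mass * fraction
m_segment = 53 * 0.006
m_segment = 0.3180


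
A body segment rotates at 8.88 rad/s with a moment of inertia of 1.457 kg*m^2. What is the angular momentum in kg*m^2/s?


L = I * omega
L = 1.457 * 8.88
L = 12.9382


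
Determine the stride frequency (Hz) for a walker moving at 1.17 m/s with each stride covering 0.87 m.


f = v / stride_length
f = 1.17 / 0.87
f = 1.3448


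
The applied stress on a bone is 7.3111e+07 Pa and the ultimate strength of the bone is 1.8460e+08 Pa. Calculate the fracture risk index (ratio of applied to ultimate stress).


FRI = applied / ultimate
FRI = 7.3111e+07 / 1.8460e+08
FRI = 0.3961


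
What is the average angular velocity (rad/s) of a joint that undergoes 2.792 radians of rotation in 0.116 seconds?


omega = delta_theta / delta_t
omega = 2.792 / 0.116
omega = 24.0690


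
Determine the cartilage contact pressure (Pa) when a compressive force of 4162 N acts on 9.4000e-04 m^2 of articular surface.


P = F / A
P = 4162 / 9.4000e-04
P = 4.4277e+06


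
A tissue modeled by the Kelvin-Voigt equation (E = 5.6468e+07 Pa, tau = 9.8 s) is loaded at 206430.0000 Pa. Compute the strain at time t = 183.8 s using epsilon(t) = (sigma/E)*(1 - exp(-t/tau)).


epsilon(t) = (sigma/E) * (1 - exp(-t/tau))
sigma/E = 206430.0000 / 5.6468e+07 = 0.0037
exp(-t/tau) = exp(-183.8 / 9.8) = 7.1575e-09
epsilon = 0.0037 * (1 - 7.1575e-09)
epsilon = 0.0037


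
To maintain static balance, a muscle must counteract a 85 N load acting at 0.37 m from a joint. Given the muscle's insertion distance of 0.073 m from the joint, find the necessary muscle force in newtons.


F_muscle = W * d_load / d_muscle
F_muscle = 85 * 0.37 / 0.073
Numerator = 31.4500
F_muscle = 430.8219


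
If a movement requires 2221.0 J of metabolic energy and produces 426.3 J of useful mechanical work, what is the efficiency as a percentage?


eta = (W_mech / E_meta) * 100
eta = (426.3 / 2221.0) * 100
ratio = 0.1919
eta = 19.1941


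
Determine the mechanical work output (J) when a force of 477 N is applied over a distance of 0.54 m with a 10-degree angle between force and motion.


W = F * d * cos(theta)
theta = 10 deg = 0.1745 rad
cos(theta) = 0.9848
W = 477 * 0.54 * 0.9848
W = 253.6668


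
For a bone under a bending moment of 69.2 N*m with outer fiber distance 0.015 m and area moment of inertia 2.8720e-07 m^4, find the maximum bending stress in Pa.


sigma = M * c / I
sigma = 69.2 * 0.015 / 2.8720e-07
M * c = 1.0380
sigma = 3.6142e+06


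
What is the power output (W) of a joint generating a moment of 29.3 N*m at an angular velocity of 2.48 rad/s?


P = M * omega
P = 29.3 * 2.48
P = 72.6640


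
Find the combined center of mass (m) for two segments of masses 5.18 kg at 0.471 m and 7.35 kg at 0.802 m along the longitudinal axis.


COM = (m1*x1 + m2*x2) / (m1 + m2)
COM = (5.18*0.471 + 7.35*0.802) / (5.18 + 7.35)
Numerator = 8.3345
Denominator = 12.5300
COM = 0.6652


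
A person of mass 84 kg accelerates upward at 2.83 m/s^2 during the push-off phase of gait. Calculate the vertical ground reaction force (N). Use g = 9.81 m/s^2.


GRF = m * (g + a)
GRF = 84 * (9.81 + 2.83)
GRF = 84 * 12.6400
GRF = 1061.7600


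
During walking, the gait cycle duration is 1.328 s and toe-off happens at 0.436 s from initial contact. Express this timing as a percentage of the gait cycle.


pct = (event_time / cycle_time) * 100
pct = (0.436 / 1.328) * 100
ratio = 0.3283
pct = 32.8313


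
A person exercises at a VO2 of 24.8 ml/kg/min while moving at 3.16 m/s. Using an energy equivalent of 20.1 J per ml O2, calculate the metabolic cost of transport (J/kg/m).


Power per kg = VO2 * 20.1 / 60
Power per kg = 24.8 * 20.1 / 60 = 8.3080 W/kg
Cost = power_per_kg / speed
Cost = 8.3080 / 3.16
Cost = 2.6291


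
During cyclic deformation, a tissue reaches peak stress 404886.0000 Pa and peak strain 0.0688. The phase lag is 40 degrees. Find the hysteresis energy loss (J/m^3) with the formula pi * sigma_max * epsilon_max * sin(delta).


E_loss = pi * sigma_max * epsilon_max * sin(delta)
delta = 40 deg = 0.6981 rad
sin(delta) = 0.6428
E_loss = pi * 404886.0000 * 0.0688 * 0.6428
E_loss = 56252.0777


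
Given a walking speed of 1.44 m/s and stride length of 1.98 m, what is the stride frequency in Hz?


f = v / stride_length
f = 1.44 / 1.98
f = 0.7273


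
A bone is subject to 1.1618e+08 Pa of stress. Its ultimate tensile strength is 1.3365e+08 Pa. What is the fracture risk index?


FRI = applied / ultimate
FRI = 1.1618e+08 / 1.3365e+08
FRI = 0.8693


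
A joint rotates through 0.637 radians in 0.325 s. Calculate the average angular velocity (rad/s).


omega = delta_theta / delta_t
omega = 0.637 / 0.325
omega = 1.9600


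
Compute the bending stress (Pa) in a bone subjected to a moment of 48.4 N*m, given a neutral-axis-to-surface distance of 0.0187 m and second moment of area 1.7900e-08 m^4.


sigma = M * c / I
sigma = 48.4 * 0.0187 / 1.7900e-08
M * c = 0.9051
sigma = 5.0563e+07


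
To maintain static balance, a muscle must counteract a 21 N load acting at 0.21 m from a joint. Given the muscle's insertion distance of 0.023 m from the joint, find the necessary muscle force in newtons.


F_muscle = W * d_load / d_muscle
F_muscle = 21 * 0.21 / 0.023
Numerator = 4.4100
F_muscle = 191.7391


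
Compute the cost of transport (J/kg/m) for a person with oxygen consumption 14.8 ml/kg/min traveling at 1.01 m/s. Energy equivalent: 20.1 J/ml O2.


Power per kg = VO2 * 20.1 / 60
Power per kg = 14.8 * 20.1 / 60 = 4.9580 W/kg
Cost = power_per_kg / speed
Cost = 4.9580 / 1.01
Cost = 4.9089


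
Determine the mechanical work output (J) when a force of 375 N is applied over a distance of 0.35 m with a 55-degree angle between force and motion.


W = F * d * cos(theta)
theta = 55 deg = 0.9599 rad
cos(theta) = 0.5736
W = 375 * 0.35 * 0.5736
W = 75.2819


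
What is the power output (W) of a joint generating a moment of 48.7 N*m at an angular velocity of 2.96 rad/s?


P = M * omega
P = 48.7 * 2.96
P = 144.1520


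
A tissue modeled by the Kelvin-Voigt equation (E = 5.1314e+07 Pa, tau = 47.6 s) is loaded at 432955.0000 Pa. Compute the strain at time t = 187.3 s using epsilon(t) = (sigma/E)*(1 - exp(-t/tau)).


epsilon(t) = (sigma/E) * (1 - exp(-t/tau))
sigma/E = 432955.0000 / 5.1314e+07 = 0.0084
exp(-t/tau) = exp(-187.3 / 47.6) = 0.0195
epsilon = 0.0084 * (1 - 0.0195)
epsilon = 0.0083


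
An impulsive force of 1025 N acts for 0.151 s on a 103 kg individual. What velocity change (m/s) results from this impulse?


J = F * dt = 1025 * 0.151 = 154.7750 N*s
delta_v = J / m
delta_v = 154.7750 / 103
delta_v = 1.5027


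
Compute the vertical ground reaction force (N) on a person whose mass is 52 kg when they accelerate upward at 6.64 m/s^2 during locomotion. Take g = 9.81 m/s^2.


GRF = m * (g + a)
GRF = 52 * (9.81 + 6.64)
GRF = 52 * 16.4500
GRF = 855.4000


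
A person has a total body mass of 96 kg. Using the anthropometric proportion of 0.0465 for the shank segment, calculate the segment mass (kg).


m_segment = body_mass * fraction
m_segment = 96 * 0.0465
m_segment = 4.4640


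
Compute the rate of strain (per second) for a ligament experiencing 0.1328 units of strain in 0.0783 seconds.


strain_rate = delta_strain / delta_t
strain_rate = 0.1328 / 0.0783
strain_rate = 1.6960


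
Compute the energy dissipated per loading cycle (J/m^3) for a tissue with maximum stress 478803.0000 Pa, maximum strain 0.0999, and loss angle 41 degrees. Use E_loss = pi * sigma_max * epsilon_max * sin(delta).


E_loss = pi * sigma_max * epsilon_max * sin(delta)
delta = 41 deg = 0.7156 rad
sin(delta) = 0.6561
E_loss = pi * 478803.0000 * 0.0999 * 0.6561
E_loss = 98585.9761


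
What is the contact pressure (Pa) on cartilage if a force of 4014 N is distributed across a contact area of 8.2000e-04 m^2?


P = F / A
P = 4014 / 8.2000e-04
P = 4.8951e+06


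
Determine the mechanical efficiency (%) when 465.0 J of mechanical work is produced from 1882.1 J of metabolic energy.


eta = (W_mech / E_meta) * 100
eta = (465.0 / 1882.1) * 100
ratio = 0.2471
eta = 24.7064


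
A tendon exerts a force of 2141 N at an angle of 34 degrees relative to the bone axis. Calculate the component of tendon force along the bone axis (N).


F_eff = F_tendon * cos(theta)
theta = 34 deg = 0.5934 rad
cos(theta) = 0.8290
F_eff = 2141 * 0.8290
F_eff = 1774.9694


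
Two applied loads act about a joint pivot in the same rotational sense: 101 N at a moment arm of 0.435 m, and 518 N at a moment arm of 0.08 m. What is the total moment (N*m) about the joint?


M = F1 * d1 + F2 * d2
M = 101 * 0.435 + 518 * 0.08
M = 43.9350 + 41.4400
M = 85.3750


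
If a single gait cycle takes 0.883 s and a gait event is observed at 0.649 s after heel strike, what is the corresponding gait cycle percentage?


pct = (event_time / cycle_time) * 100
pct = (0.649 / 0.883) * 100
ratio = 0.7350
pct = 73.4994


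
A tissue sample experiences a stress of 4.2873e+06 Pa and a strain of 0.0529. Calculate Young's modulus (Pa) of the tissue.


E = stress / strain
E = 4.2873e+06 / 0.0529
E = 8.1045e+07


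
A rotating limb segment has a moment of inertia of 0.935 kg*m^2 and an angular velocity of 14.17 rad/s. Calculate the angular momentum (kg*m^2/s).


L = I * omega
L = 0.935 * 14.17
L = 13.2490


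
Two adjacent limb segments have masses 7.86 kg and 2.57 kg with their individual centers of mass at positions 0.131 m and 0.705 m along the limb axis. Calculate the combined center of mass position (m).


COM = (m1*x1 + m2*x2) / (m1 + m2)
COM = (7.86*0.131 + 2.57*0.705) / (7.86 + 2.57)
Numerator = 2.8415
Denominator = 10.4300
COM = 0.2724


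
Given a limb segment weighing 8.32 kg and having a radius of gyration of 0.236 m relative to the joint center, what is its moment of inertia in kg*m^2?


I = m * k^2
I = 8.32 * 0.236^2
k^2 = 0.0557
I = 0.4634


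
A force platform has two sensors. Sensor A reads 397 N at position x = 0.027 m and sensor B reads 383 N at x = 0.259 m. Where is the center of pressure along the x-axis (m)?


COP_x = (F1*x1 + F2*x2) / (F1 + F2)
COP_x = (397*0.027 + 383*0.259) / (397 + 383)
Numerator = 109.9160
Denominator = 780
COP_x = 0.1409


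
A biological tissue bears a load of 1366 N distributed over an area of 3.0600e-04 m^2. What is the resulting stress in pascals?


stress = F / A
stress = 1366 / 3.0600e-04
stress = 4.4641e+06


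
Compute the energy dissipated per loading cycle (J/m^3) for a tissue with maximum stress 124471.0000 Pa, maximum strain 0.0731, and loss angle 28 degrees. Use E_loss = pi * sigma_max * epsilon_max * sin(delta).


E_loss = pi * sigma_max * epsilon_max * sin(delta)
delta = 28 deg = 0.4887 rad
sin(delta) = 0.4695
E_loss = pi * 124471.0000 * 0.0731 * 0.4695
E_loss = 13419.7591


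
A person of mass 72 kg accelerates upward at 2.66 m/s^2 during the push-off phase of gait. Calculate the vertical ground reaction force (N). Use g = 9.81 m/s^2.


GRF = m * (g + a)
GRF = 72 * (9.81 + 2.66)
GRF = 72 * 12.4700
GRF = 897.8400


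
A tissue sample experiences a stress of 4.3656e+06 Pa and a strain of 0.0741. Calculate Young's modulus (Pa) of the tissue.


E = stress / strain
E = 4.3656e+06 / 0.0741
E = 5.8915e+07


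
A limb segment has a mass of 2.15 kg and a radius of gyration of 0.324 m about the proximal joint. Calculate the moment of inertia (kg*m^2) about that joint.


I = m * k^2
I = 2.15 * 0.324^2
k^2 = 0.1050
I = 0.2257


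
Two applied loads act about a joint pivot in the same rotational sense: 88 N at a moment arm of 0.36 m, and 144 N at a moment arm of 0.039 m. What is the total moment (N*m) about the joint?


M = F1 * d1 + F2 * d2
M = 88 * 0.36 + 144 * 0.039
M = 31.6800 + 5.6160
M = 37.2960


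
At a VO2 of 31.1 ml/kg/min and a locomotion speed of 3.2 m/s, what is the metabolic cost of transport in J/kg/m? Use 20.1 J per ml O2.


Power per kg = VO2 * 20.1 / 60
Power per kg = 31.1 * 20.1 / 60 = 10.4185 W/kg
Cost = power_per_kg / speed
Cost = 10.4185 / 3.2
Cost = 3.2558


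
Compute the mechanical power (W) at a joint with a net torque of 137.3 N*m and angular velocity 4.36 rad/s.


P = M * omega
P = 137.3 * 4.36
P = 598.6280


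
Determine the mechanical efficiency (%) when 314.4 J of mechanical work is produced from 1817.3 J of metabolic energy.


eta = (W_mech / E_meta) * 100
eta = (314.4 / 1817.3) * 100
ratio = 0.1730
eta = 17.3004


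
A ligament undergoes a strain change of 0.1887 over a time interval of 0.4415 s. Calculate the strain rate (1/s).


strain_rate = delta_strain / delta_t
strain_rate = 0.1887 / 0.4415
strain_rate = 0.4274


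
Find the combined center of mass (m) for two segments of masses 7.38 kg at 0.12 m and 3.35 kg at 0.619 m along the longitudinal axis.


COM = (m1*x1 + m2*x2) / (m1 + m2)
COM = (7.38*0.12 + 3.35*0.619) / (7.38 + 3.35)
Numerator = 2.9592
Denominator = 10.7300
COM = 0.2758


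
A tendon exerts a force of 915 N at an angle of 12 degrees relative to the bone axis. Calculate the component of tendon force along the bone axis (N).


F_eff = F_tendon * cos(theta)
theta = 12 deg = 0.2094 rad
cos(theta) = 0.9781
F_eff = 915 * 0.9781
F_eff = 895.0051


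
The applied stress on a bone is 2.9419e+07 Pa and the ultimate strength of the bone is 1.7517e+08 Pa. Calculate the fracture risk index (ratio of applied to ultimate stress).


FRI = applied / ultimate
FRI = 2.9419e+07 / 1.7517e+08
FRI = 0.1679


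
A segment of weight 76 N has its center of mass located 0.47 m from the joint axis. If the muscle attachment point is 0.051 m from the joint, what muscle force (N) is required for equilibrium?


F_muscle = W * d_load / d_muscle
F_muscle = 76 * 0.47 / 0.051
Numerator = 35.7200
F_muscle = 700.3922


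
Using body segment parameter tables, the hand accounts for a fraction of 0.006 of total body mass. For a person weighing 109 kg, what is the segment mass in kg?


m_segment = body_mass * fraction
m_segment = 109 * 0.006
m_segment = 0.6540


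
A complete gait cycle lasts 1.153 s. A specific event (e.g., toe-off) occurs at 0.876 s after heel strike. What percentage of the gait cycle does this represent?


pct = (event_time / cycle_time) * 100
pct = (0.876 / 1.153) * 100
ratio = 0.7598
pct = 75.9757


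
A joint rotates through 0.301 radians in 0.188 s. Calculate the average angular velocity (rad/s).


omega = delta_theta / delta_t
omega = 0.301 / 0.188
omega = 1.6011


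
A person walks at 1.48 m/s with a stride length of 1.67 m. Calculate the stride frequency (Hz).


f = v / stride_length
f = 1.48 / 1.67
f = 0.8862


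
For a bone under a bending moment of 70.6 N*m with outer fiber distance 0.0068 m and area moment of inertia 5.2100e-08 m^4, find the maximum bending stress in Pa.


sigma = M * c / I
sigma = 70.6 * 0.0068 / 5.2100e-08
M * c = 0.4801
sigma = 9.2146e+06


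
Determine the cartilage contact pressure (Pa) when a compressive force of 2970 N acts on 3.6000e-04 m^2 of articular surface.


P = F / A
P = 2970 / 3.6000e-04
P = 8.2500e+06


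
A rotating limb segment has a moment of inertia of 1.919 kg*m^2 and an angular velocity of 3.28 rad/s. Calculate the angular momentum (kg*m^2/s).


L = I * omega
L = 1.919 * 3.28
L = 6.2943


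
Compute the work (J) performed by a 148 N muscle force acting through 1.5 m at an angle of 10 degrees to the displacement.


W = F * d * cos(theta)
theta = 10 deg = 0.1745 rad
cos(theta) = 0.9848
W = 148 * 1.5 * 0.9848
W = 218.6273


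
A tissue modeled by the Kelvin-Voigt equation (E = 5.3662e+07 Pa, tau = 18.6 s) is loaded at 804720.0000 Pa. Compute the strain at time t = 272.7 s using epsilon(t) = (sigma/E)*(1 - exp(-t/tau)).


epsilon(t) = (sigma/E) * (1 - exp(-t/tau))
sigma/E = 804720.0000 / 5.3662e+07 = 0.0150
exp(-t/tau) = exp(-272.7 / 18.6) = 4.2922e-07
epsilon = 0.0150 * (1 - 4.2922e-07)
epsilon = 0.0150


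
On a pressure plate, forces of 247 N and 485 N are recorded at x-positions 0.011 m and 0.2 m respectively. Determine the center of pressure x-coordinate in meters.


COP_x = (F1*x1 + F2*x2) / (F1 + F2)
COP_x = (247*0.011 + 485*0.2) / (247 + 485)
Numerator = 99.7170
Denominator = 732
COP_x = 0.1362


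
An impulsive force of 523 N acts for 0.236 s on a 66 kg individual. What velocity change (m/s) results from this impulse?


J = F * dt = 523 * 0.236 = 123.4280 N*s
delta_v = J / m
delta_v = 123.4280 / 66
delta_v = 1.8701


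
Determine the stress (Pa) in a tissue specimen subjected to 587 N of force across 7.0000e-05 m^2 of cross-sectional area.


stress = F / A
stress = 587 / 7.0000e-05
stress = 8.3857e+06


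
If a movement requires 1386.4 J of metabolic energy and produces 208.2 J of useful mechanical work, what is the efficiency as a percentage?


eta = (W_mech / E_meta) * 100
eta = (208.2 / 1386.4) * 100
ratio = 0.1502
eta = 15.0173


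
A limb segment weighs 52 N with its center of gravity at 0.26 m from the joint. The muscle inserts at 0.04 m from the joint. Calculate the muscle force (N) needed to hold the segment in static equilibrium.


F_muscle = W * d_load / d_muscle
F_muscle = 52 * 0.26 / 0.04
Numerator = 13.5200
F_muscle = 338.0000


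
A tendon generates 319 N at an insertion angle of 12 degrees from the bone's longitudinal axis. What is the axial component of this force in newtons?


F_eff = F_tendon * cos(theta)
theta = 12 deg = 0.2094 rad
cos(theta) = 0.9781
F_eff = 319 * 0.9781
F_eff = 312.0291


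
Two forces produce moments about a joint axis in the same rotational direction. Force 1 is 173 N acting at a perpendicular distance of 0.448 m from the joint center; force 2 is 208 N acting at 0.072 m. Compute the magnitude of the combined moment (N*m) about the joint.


M = F1 * d1 + F2 * d2
M = 173 * 0.448 + 208 * 0.072
M = 77.5040 + 14.9760
M = 92.4800


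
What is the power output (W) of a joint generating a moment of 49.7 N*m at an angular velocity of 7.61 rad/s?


P = M * omega
P = 49.7 * 7.61
P = 378.2170


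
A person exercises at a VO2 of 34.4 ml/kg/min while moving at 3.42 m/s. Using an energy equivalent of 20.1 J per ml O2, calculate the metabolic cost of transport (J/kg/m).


Power per kg = VO2 * 20.1 / 60
Power per kg = 34.4 * 20.1 / 60 = 11.5240 W/kg
Cost = power_per_kg / speed
Cost = 11.5240 / 3.42
Cost = 3.3696


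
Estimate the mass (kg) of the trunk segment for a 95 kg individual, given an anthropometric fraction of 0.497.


m_segment = body_mass * fraction
m_segment = 95 * 0.497
m_segment = 47.2150


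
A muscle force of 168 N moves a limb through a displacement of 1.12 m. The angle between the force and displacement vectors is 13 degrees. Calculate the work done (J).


W = F * d * cos(theta)
theta = 13 deg = 0.2269 rad
cos(theta) = 0.9744
W = 168 * 1.12 * 0.9744
W = 183.3375


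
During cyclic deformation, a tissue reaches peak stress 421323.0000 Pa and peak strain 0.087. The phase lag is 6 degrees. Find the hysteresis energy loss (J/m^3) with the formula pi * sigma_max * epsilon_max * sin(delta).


E_loss = pi * sigma_max * epsilon_max * sin(delta)
delta = 6 deg = 0.1047 rad
sin(delta) = 0.1045
E_loss = pi * 421323.0000 * 0.087 * 0.1045
E_loss = 12037.0166


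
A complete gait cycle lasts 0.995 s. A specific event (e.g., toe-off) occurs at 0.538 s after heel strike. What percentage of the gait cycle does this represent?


pct = (event_time / cycle_time) * 100
pct = (0.538 / 0.995) * 100
ratio = 0.5407
pct = 54.0704


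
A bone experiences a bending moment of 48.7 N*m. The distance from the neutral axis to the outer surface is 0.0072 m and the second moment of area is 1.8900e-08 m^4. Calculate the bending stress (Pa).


sigma = M * c / I
sigma = 48.7 * 0.0072 / 1.8900e-08
M * c = 0.3506
sigma = 1.8552e+07


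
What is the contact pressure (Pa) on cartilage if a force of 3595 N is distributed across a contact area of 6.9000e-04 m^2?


P = F / A
P = 3595 / 6.9000e-04
P = 5.2101e+06


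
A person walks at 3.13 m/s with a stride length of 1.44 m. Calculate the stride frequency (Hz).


f = v / stride_length
f = 3.13 / 1.44
f = 2.1736


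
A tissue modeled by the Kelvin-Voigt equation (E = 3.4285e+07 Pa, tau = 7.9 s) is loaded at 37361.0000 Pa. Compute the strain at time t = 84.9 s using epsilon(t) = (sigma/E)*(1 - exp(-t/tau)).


epsilon(t) = (sigma/E) * (1 - exp(-t/tau))
sigma/E = 37361.0000 / 3.4285e+07 = 0.0011
exp(-t/tau) = exp(-84.9 / 7.9) = 2.1513e-05
epsilon = 0.0011 * (1 - 2.1513e-05)
epsilon = 0.0011


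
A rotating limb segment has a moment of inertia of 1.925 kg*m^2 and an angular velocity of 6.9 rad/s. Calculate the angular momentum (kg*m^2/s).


L = I * omega
L = 1.925 * 6.9
L = 13.2825


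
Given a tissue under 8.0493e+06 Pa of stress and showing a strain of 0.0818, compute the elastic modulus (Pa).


E = stress / strain
E = 8.0493e+06 / 0.0818
E = 9.8402e+07


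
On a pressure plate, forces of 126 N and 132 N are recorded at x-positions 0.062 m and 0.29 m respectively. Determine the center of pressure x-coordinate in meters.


COP_x = (F1*x1 + F2*x2) / (F1 + F2)
COP_x = (126*0.062 + 132*0.29) / (126 + 132)
Numerator = 46.0920
Denominator = 258
COP_x = 0.1787


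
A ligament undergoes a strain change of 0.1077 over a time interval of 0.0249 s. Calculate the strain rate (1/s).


strain_rate = delta_strain / delta_t
strain_rate = 0.1077 / 0.0249
strain_rate = 4.3253


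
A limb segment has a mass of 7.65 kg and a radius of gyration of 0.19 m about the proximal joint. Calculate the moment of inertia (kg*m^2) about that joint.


I = m * k^2
I = 7.65 * 0.19^2
k^2 = 0.0361
I = 0.2762


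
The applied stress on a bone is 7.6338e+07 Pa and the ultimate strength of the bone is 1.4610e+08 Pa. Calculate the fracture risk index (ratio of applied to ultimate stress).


FRI = applied / ultimate
FRI = 7.6338e+07 / 1.4610e+08
FRI = 0.5225


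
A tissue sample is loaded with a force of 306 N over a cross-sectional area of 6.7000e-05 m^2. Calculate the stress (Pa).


stress = F / A
stress = 306 / 6.7000e-05
stress = 4.5672e+06


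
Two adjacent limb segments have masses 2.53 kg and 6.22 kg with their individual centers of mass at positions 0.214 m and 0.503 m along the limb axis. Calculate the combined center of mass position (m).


COM = (m1*x1 + m2*x2) / (m1 + m2)
COM = (2.53*0.214 + 6.22*0.503) / (2.53 + 6.22)
Numerator = 3.6701
Denominator = 8.7500
COM = 0.4194


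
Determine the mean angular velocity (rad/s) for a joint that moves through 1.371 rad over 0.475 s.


omega = delta_theta / delta_t
omega = 1.371 / 0.475
omega = 2.8863


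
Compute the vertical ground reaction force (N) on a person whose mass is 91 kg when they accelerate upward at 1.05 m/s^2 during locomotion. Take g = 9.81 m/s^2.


GRF = m * (g + a)
GRF = 91 * (9.81 + 1.05)
GRF = 91 * 10.8600
GRF = 988.2600


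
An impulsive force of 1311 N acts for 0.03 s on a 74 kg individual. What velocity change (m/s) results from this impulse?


J = F * dt = 1311 * 0.03 = 39.3300 N*s
delta_v = J / m
delta_v = 39.3300 / 74
delta_v = 0.5315


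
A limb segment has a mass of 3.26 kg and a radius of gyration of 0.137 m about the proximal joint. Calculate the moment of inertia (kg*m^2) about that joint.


I = m * k^2
I = 3.26 * 0.137^2
k^2 = 0.0188
I = 0.0612


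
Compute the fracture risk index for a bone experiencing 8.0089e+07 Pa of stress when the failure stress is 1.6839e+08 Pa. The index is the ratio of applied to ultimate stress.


FRI = applied / ultimate
FRI = 8.0089e+07 / 1.6839e+08
FRI = 0.4756


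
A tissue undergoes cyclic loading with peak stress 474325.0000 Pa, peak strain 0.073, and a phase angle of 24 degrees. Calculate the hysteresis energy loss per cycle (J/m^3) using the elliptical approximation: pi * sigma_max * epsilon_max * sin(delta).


E_loss = pi * sigma_max * epsilon_max * sin(delta)
delta = 24 deg = 0.4189 rad
sin(delta) = 0.4067
E_loss = pi * 474325.0000 * 0.073 * 0.4067
E_loss = 44244.7808


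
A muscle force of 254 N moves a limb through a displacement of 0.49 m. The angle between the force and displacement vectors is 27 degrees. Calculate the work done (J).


W = F * d * cos(theta)
theta = 27 deg = 0.4712 rad
cos(theta) = 0.8910
W = 254 * 0.49 * 0.8910
W = 110.8947


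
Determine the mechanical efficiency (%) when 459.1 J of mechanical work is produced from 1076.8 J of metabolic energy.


eta = (W_mech / E_meta) * 100
eta = (459.1 / 1076.8) * 100
ratio = 0.4264
eta = 42.6356


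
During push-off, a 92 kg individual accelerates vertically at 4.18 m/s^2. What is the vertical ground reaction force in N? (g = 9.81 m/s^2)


GRF = m * (g + a)
GRF = 92 * (9.81 + 4.18)
GRF = 92 * 13.9900
GRF = 1287.0800


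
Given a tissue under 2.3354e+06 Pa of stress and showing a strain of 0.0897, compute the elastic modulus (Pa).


E = stress / strain
E = 2.3354e+06 / 0.0897
E = 2.6036e+07


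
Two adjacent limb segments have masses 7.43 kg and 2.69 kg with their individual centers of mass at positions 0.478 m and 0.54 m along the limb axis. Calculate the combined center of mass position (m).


COM = (m1*x1 + m2*x2) / (m1 + m2)
COM = (7.43*0.478 + 2.69*0.54) / (7.43 + 2.69)
Numerator = 5.0041
Denominator = 10.1200
COM = 0.4945


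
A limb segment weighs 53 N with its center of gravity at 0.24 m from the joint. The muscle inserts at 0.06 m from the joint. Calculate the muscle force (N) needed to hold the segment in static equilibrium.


F_muscle = W * d_load / d_muscle
F_muscle = 53 * 0.24 / 0.06
Numerator = 12.7200
F_muscle = 212.0000


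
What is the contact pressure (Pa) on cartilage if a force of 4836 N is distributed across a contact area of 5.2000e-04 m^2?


P = F / A
P = 4836 / 5.2000e-04
P = 9.3000e+06


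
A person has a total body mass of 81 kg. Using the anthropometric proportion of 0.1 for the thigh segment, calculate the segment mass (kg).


m_segment = body_mass * fraction
m_segment = 81 * 0.1
m_segment = 8.1000


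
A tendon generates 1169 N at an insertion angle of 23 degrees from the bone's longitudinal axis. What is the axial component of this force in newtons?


F_eff = F_tendon * cos(theta)
theta = 23 deg = 0.4014 rad
cos(theta) = 0.9205
F_eff = 1169 * 0.9205
F_eff = 1076.0702


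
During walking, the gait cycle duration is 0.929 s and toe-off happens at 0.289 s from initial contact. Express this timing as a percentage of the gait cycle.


pct = (event_time / cycle_time) * 100
pct = (0.289 / 0.929) * 100
ratio = 0.3111
pct = 31.1087


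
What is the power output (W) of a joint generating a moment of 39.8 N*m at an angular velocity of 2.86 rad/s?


P = M * omega
P = 39.8 * 2.86
P = 113.8280


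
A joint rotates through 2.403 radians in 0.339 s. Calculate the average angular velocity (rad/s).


omega = delta_theta / delta_t
omega = 2.403 / 0.339
omega = 7.0885


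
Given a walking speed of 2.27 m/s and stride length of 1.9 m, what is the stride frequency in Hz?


f = v / stride_length
f = 2.27 / 1.9
f = 1.1947


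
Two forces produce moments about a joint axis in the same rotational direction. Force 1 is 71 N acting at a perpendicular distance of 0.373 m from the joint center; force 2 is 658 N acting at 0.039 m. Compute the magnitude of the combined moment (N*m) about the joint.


M = F1 * d1 + F2 * d2
M = 71 * 0.373 + 658 * 0.039
M = 26.4830 + 25.6620
M = 52.1450


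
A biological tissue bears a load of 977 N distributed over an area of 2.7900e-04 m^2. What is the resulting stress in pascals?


stress = F / A
stress = 977 / 2.7900e-04
stress = 3.5018e+06


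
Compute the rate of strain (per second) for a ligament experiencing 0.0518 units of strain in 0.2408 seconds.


strain_rate = delta_strain / delta_t
strain_rate = 0.0518 / 0.2408
strain_rate = 0.2151


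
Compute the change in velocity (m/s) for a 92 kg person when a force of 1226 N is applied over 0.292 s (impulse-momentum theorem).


J = F * dt = 1226 * 0.292 = 357.9920 N*s
delta_v = J / m
delta_v = 357.9920 / 92
delta_v = 3.8912


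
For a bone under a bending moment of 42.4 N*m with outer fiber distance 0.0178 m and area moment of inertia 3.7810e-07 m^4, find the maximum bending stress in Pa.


sigma = M * c / I
sigma = 42.4 * 0.0178 / 3.7810e-07
M * c = 0.7547
sigma = 1.9961e+06


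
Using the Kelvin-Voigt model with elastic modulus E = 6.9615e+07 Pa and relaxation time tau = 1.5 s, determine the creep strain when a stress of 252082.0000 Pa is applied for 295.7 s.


epsilon(t) = (sigma/E) * (1 - exp(-t/tau))
sigma/E = 252082.0000 / 6.9615e+07 = 0.0036
exp(-t/tau) = exp(-295.7 / 1.5) = 2.4327e-86
epsilon = 0.0036 * (1 - 2.4327e-86)
epsilon = 0.0036


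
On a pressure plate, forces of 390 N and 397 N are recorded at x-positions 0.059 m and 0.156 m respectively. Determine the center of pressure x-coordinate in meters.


COP_x = (F1*x1 + F2*x2) / (F1 + F2)
COP_x = (390*0.059 + 397*0.156) / (390 + 397)
Numerator = 84.9420
Denominator = 787
COP_x = 0.1079


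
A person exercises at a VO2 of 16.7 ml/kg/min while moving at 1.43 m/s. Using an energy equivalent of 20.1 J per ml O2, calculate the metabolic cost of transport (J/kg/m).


Power per kg = VO2 * 20.1 / 60
Power per kg = 16.7 * 20.1 / 60 = 5.5945 W/kg
Cost = power_per_kg / speed
Cost = 5.5945 / 1.43
Cost = 3.9122


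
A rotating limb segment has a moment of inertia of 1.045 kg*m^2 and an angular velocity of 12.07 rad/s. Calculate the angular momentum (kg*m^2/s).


L = I * omega
L = 1.045 * 12.07
L = 12.6131


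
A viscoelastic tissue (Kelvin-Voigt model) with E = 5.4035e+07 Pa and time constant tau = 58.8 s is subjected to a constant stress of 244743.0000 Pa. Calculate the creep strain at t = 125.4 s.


epsilon(t) = (sigma/E) * (1 - exp(-t/tau))
sigma/E = 244743.0000 / 5.4035e+07 = 0.0045
exp(-t/tau) = exp(-125.4 / 58.8) = 0.1185
epsilon = 0.0045 * (1 - 0.1185)
epsilon = 0.0040


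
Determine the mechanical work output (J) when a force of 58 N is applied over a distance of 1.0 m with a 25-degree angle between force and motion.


W = F * d * cos(theta)
theta = 25 deg = 0.4363 rad
cos(theta) = 0.9063
W = 58 * 1.0 * 0.9063
W = 52.5659


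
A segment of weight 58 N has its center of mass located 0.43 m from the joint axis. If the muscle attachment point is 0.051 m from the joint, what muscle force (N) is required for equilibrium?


F_muscle = W * d_load / d_muscle
F_muscle = 58 * 0.43 / 0.051
Numerator = 24.9400
F_muscle = 489.0196


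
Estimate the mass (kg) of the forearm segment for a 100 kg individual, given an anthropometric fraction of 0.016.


m_segment = body_mass * fraction
m_segment = 100 * 0.016
m_segment = 1.6000


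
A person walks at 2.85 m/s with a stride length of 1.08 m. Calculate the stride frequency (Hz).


f = v / stride_length
f = 2.85 / 1.08
f = 2.6389


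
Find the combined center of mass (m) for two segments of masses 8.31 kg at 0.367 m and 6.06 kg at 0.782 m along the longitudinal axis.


COM = (m1*x1 + m2*x2) / (m1 + m2)
COM = (8.31*0.367 + 6.06*0.782) / (8.31 + 6.06)
Numerator = 7.7887
Denominator = 14.3700
COM = 0.5420


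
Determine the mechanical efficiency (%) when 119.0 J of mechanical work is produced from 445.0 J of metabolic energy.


eta = (W_mech / E_meta) * 100
eta = (119.0 / 445.0) * 100
ratio = 0.2674
eta = 26.7416


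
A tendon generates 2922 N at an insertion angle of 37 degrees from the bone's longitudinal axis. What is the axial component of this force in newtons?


F_eff = F_tendon * cos(theta)
theta = 37 deg = 0.6458 rad
cos(theta) = 0.7986
F_eff = 2922 * 0.7986
F_eff = 2333.6130


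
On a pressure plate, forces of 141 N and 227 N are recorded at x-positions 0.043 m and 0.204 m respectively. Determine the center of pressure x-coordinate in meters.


COP_x = (F1*x1 + F2*x2) / (F1 + F2)
COP_x = (141*0.043 + 227*0.204) / (141 + 227)
Numerator = 52.3710
Denominator = 368
COP_x = 0.1423


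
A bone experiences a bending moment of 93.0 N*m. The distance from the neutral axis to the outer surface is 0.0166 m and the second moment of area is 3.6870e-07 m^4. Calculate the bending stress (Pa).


sigma = M * c / I
sigma = 93.0 * 0.0166 / 3.6870e-07
M * c = 1.5438
sigma = 4.1871e+06


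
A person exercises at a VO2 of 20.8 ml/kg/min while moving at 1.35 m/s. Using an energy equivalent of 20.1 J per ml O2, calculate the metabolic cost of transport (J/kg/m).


Power per kg = VO2 * 20.1 / 60
Power per kg = 20.8 * 20.1 / 60 = 6.9680 W/kg
Cost = power_per_kg / speed
Cost = 6.9680 / 1.35
Cost = 5.1615


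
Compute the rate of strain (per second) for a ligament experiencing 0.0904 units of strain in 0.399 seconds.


strain_rate = delta_strain / delta_t
strain_rate = 0.0904 / 0.399
strain_rate = 0.2266


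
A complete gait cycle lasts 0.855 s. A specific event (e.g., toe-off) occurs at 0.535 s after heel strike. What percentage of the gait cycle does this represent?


pct = (event_time / cycle_time) * 100
pct = (0.535 / 0.855) * 100
ratio = 0.6257
pct = 62.5731


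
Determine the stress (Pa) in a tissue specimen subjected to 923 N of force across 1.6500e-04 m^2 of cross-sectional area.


stress = F / A
stress = 923 / 1.6500e-04
stress = 5.5939e+06


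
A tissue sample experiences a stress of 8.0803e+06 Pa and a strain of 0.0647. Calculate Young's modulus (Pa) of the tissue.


E = stress / strain
E = 8.0803e+06 / 0.0647
E = 1.2489e+08


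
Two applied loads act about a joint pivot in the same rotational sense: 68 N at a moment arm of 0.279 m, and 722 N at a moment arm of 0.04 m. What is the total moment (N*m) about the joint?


M = F1 * d1 + F2 * d2
M = 68 * 0.279 + 722 * 0.04
M = 18.9720 + 28.8800
M = 47.8520


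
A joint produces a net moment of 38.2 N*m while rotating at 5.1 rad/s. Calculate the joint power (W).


P = M * omega
P = 38.2 * 5.1
P = 194.8200
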